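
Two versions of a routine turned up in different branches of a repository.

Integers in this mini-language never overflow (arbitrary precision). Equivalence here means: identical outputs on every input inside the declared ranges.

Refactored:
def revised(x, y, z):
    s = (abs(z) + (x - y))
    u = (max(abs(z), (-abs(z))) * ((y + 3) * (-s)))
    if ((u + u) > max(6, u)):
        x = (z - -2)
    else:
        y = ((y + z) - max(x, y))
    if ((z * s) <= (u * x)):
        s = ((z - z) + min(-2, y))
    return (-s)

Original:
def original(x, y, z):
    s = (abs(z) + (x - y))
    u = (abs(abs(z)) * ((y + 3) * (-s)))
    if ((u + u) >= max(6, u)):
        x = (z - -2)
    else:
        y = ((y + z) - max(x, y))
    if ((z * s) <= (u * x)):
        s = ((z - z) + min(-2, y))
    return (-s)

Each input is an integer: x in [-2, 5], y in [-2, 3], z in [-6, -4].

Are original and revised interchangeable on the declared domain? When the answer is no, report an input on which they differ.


The one real change (`((u + u) >= max(6, u))` became `((u + u) > max(6, u))`) has no effect anywhere in the declared ranges.
As a probe, take x=-2, y=-1, z=-4: original runs s := 3 | u := -24 | ((u + u) >= max(6, u)): false | y := -4 | ((z * s) <= (u * x)): true | s := -4 | result 4; revised runs s := 3 | u := -24 | ((u + u) > max(6, u)): false | y := -4 | ((z * s) <= (u * x)): true | s := -4 | result 4; both end at 4.
Checked all 144 inputs in the declared domain: the outputs agree on every one.
verdict: equivalent


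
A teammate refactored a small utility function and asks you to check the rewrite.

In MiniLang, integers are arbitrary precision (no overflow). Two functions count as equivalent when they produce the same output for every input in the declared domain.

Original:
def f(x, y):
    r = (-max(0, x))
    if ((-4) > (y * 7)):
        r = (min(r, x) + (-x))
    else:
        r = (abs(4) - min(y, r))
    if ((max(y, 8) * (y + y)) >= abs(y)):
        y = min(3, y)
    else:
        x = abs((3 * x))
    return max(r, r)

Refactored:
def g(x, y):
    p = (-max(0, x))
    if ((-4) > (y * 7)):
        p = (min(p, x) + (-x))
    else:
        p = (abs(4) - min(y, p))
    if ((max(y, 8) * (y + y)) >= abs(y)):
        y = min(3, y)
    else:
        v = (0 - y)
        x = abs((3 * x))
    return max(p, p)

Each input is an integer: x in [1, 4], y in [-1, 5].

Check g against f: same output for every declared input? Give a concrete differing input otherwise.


The two versions differ — the changes include constant usage differs, and local variable names differ, and statement counts differ, and arithmetic usage differs.
As a probe, take x=2, y=0: f runs r := -2 | ((-4) > (y * 7)): false | r := 6 | ((max(y, 8) * (y + y)) >= abs(y)): true | y := 0 | result 6; g runs p := -2 | ((-4) > (y * 7)): false | p := 6 | ((max(y, 8) * (y + y)) >= abs(y)): true | y := 0 | result 6; both end at 6.
Every one of the 28 inputs gives matching results.
verdict: equivalent


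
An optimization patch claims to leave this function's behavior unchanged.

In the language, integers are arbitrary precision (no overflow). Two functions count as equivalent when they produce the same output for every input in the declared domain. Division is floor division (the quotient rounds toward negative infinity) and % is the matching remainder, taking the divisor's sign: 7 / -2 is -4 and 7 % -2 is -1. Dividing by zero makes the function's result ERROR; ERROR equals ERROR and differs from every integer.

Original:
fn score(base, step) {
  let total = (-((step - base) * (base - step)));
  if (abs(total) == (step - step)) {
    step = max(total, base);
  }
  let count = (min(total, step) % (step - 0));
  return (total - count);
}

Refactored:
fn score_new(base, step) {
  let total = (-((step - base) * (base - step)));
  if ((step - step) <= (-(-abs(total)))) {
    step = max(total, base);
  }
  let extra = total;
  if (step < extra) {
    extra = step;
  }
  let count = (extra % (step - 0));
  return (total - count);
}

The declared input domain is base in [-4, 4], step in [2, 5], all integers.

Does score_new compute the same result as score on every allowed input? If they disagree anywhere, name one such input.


There is a counterexample at base=1, step=2: 0 on one side, 1 on the other.
score: total becomes 1; next (abs(total) == (step - step)) evaluates to false; next count becomes 1; next final value 0
score_new: total becomes 1; next ((step - step) <= (-(-abs(total)))) evaluates to true; next step becomes 1; next extra becomes 1; next (step < extra) evaluates to false; next count becomes 0; next final value 1
verdict: not equivalent; witness: base=1, step=2


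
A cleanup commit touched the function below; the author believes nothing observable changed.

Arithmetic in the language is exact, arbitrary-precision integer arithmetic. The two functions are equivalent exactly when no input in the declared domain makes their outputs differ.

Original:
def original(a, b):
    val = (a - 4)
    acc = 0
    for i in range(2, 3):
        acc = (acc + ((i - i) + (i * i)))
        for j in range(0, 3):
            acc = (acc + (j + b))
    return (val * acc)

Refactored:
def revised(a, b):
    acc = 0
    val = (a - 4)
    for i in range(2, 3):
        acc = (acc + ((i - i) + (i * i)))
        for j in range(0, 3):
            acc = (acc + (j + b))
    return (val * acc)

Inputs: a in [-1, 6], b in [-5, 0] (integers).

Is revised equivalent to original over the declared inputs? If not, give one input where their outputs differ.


Changes here: same computation, different form; the full 48-point sweep finds no disagreement.
verdict: equivalent


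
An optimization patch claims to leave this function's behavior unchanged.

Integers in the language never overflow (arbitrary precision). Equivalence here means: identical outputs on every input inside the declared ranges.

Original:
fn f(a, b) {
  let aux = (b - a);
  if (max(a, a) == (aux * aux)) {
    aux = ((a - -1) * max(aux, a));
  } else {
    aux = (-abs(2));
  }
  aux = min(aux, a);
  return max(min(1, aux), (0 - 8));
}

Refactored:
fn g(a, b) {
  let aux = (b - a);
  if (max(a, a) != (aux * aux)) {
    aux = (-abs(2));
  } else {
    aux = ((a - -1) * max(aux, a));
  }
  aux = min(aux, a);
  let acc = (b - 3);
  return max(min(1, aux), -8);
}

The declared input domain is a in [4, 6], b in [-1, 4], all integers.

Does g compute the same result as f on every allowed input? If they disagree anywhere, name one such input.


Comparing the listings, the differences include: local variable names differ, plus comparison usage differs, plus constant usage differs, plus statement counts differ.
One worked example (a=5, b=-1) — f: aux := -6 | (max(a, a) == (aux * aux)): false | aux := -2 | aux := -2 | result -2; g: aux := -6 | (max(a, a) != (aux * aux)): true | aux := -2 | aux := -2 | acc := -4 | result -2; agreement on -2.
An exhaustive pass over the 18 declared inputs shows identical outputs.
verdict: equivalent


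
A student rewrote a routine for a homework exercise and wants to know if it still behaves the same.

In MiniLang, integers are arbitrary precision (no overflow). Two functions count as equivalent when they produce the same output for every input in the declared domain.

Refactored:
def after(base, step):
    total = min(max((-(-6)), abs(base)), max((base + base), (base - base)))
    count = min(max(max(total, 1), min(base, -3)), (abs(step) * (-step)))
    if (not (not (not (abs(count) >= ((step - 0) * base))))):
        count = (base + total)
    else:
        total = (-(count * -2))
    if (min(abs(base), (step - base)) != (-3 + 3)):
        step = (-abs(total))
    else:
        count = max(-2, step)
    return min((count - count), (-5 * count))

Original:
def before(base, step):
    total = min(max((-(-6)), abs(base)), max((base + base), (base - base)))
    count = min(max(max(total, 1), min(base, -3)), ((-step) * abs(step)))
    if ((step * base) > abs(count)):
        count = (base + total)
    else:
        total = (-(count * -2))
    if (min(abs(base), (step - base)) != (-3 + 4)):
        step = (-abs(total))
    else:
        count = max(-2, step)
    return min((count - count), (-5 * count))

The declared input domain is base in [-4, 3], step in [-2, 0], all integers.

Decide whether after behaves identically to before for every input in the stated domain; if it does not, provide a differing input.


These are not equivalent — on base=-1, step=-1 the outputs split (-5 vs 0).
before: total becomes 0; next count becomes 1; next ((step * base) > abs(count)) evaluates to false; next total becomes 2; next (min(abs(base), (step - base)) != (-3 + 4)) evaluates to true; next step becomes -2; next final value -5
after: total becomes 0; next count becomes 1; next (not (not (not (abs(count) >= ((step - 0) * base))))) evaluates to false; next total becomes 2; next (min(abs(base), (step - base)) != (-3 + 3)) evaluates to false; next count becomes -1; next final value 0
verdict: not equivalent; witness: base=-1, step=-1


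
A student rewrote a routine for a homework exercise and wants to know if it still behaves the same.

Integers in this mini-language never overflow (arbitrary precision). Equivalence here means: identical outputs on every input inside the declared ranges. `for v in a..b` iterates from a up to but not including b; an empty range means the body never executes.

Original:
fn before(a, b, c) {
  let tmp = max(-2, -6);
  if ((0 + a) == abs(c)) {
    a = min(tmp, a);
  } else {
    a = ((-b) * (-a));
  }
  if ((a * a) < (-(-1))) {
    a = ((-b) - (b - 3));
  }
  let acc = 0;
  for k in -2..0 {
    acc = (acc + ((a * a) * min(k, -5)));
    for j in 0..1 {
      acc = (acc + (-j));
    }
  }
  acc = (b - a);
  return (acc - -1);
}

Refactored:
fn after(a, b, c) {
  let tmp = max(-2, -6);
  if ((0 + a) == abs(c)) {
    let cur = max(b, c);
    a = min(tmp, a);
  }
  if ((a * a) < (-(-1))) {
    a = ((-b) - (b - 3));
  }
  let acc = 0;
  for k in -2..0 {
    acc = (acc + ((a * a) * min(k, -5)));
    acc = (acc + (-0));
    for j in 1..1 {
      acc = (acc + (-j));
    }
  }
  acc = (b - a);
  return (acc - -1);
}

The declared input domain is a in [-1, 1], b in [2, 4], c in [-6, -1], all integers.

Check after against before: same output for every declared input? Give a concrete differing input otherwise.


There is a counterexample at a=-1, b=2, c=-6: 5 on one side, 4 on the other.
before: tmp=-2, then ((0 + a) == abs(c)) is false, then a=-2, then ((a * a) < (-(-1))) is false, then acc=0, then (k=-2), then acc=-20, then (j=0), then acc=-20, then (k=-1), then acc=-40, then (j=0), then acc=-40, then acc=4, then returns 5
after: tmp=-2, then ((0 + a) == abs(c)) is false, then ((a * a) < (-(-1))) is false, then acc=0, then (k=-2), then acc=-5, then acc=-5, then the loop over j runs zero times, then (k=-1), then acc=-10, then acc=-10, then the loop over j runs zero times, then acc=3, then returns 4
verdict: not equivalent; witness: a=-1, b=2, c=-6


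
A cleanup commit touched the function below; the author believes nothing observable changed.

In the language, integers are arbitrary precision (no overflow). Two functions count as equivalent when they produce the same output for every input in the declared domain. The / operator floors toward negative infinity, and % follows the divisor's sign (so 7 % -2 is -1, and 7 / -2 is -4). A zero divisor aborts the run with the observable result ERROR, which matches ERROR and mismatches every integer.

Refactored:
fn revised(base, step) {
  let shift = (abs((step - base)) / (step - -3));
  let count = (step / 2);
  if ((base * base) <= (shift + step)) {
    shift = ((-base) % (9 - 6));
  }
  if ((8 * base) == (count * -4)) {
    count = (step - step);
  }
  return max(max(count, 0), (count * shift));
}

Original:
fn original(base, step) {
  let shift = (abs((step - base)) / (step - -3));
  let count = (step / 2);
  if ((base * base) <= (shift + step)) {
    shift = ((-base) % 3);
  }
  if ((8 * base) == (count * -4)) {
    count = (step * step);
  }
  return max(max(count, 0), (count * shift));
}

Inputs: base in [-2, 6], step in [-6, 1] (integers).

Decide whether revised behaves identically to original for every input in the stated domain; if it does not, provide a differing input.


Run the pair on base=0, step=1.
original: shift := 0 | count := 0 | ((base * base) <= (shift + step)): true | shift := 0 | ((8 * base) == (count * -4)): true | count := 1 | result 1
revised: shift := 0 | count := 0 | ((base * base) <= (shift + step)): true | shift := 0 | ((8 * base) == (count * -4)): true | count := 0 | result 0
1 against 0: the behavior changed.
verdict: not equivalent; witness: base=0, step=1


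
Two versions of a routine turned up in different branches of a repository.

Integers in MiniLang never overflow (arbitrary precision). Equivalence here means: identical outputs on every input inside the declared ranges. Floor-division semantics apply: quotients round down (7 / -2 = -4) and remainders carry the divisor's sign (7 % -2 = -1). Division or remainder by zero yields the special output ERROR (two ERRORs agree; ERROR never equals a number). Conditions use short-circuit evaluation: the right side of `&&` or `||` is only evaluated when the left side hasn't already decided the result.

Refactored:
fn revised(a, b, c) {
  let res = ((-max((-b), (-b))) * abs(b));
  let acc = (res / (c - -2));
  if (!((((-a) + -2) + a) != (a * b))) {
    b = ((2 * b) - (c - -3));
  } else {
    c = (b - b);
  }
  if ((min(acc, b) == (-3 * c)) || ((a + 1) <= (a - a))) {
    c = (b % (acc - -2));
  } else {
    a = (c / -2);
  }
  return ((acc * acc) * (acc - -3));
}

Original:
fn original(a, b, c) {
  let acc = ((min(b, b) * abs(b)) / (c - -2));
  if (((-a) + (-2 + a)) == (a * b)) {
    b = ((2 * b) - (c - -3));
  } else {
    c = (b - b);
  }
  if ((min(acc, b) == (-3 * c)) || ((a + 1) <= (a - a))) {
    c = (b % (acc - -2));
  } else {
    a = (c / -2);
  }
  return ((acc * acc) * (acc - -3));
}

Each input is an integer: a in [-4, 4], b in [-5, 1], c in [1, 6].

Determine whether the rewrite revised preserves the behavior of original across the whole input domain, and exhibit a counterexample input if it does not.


Comparing the listings, the differences include: boolean connective usage differs; local variable names differ; comparison usage differs; min/max/abs usage differs; statement counts differ.
One worked example (a=0, b=-5, c=3) — original: acc becomes -5; next (((-a) + (-2 + a)) == (a * b)) evaluates to false; next c becomes 0; next ((min(acc, b) == (-3 * c)) || ((a + 1) <= (a - a))) evaluates to false; next a becomes 0; next final value -50; revised: res becomes -25; next acc becomes -5; next (!((((-a) + -2) + a) != (a * b))) evaluates to false; next c becomes 0; next ((min(acc, b) == (-3 * c)) || ((a + 1) <= (a - a))) evaluates to false; next a becomes 0; next final value -50; agreement on -50.
An exhaustive pass over the 378 declared inputs shows identical outputs.
verdict: equivalent


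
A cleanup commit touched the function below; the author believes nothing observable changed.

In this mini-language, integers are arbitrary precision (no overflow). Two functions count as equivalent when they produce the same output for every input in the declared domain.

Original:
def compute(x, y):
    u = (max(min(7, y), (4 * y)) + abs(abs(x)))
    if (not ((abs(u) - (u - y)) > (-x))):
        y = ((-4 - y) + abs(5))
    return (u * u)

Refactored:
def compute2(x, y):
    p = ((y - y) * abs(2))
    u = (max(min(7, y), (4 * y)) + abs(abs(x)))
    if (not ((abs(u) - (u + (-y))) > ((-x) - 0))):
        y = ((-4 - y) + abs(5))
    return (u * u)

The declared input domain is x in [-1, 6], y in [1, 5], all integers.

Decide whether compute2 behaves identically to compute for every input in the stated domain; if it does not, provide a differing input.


This is a faithful refactor — local variable names differ, arithmetic usage differs, constant usage differs, statement counts differ, min/max/abs usage differs, but the computed results match everywhere.
Tracing x=3, y=1: compute: u=7, then (not ((abs(u) - (u - y)) > (-x))) is false, then returns 49 | compute2: p=0, then u=7, then (not ((abs(u) - (u + (-y))) > ((-x) - 0))) is false, then returns 49 — matching result 49.
Every one of the 40 inputs gives matching results.
verdict: equivalent


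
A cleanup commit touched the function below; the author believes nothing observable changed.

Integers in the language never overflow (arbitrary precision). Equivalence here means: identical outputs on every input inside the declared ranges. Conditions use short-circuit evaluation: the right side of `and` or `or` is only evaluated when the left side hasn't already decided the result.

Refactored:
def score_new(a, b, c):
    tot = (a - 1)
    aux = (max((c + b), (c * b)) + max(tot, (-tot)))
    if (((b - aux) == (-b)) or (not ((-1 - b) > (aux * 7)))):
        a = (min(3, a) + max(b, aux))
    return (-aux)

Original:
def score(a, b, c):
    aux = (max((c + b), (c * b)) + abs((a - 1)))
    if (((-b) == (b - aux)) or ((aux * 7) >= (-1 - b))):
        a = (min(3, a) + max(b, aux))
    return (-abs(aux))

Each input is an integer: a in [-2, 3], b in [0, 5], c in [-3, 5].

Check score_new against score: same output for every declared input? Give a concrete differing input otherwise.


Not equivalent: a=0, b=1, c=-3 separates them (-1 vs 1).
score: aux=-1, then (((-b) == (b - aux)) or ((aux * 7) >= (-1 - b))) is false, then returns -1
score_new: tot=-1, then aux=-1, then (((b - aux) == (-b)) or (not ((-1 - b) > (aux * 7)))) is false, then returns 1
verdict: not equivalent; witness: a=0, b=1, c=-3


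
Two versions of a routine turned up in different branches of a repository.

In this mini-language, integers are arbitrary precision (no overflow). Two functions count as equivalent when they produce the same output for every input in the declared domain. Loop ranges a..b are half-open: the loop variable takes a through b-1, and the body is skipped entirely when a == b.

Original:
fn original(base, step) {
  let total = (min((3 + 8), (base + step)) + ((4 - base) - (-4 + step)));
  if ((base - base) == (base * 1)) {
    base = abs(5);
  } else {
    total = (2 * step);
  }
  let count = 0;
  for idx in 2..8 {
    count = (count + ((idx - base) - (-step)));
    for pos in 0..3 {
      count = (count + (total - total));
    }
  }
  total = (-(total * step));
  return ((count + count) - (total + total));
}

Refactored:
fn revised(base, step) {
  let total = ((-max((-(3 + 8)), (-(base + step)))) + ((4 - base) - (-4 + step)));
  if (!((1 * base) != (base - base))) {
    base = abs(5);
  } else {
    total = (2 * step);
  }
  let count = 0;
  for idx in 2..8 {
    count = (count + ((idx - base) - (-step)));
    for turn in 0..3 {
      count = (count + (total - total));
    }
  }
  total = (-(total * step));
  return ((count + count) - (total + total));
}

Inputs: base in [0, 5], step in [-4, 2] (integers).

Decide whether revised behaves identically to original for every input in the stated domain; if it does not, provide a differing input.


The two versions differ — the changes include boolean connective usage differs, local variable names differ, comparison usage differs, min/max/abs usage differs.
One worked example (base=4, step=1) — original: total = 8; ((base - base) == (base * 1)) -> false; total = 2; count = 0; [idx=2]; count = -1; [pos=0]; count = -1; [pos=1]; count = -1; [pos=2]; count = -1; [idx=3]; count = -1; [pos=0]; count = -1; [pos=1]; count = -1; [pos=2]; count = -1; [idx=4]; count = 0; [pos=0]; count = 0; [pos=1]; count = 0; [pos=2]; count = 0; [idx=5]; count = 2; [pos=0]; count = 2; [pos=1]; count = 2; [pos=2]; count = 2; [idx=6]; count = 5; [pos=0]; count = 5; [pos=1]; count = 5; [pos=2]; count = 5; [idx=7]; count = 9; [pos=0]; count = 9; [pos=1]; count = 9; [pos=2]; count = 9; total = -2; return 22; revised: total = 8; (!((1 * base) != (base - base))) -> false; total = 2; count = 0; [idx=2]; count = -1; [turn=0]; count = -1; [turn=1]; count = -1; [turn=2]; count = -1; [idx=3]; count = -1; [turn=0]; count = -1; [turn=1]; count = -1; [turn=2]; count = -1; [idx=4]; count = 0; [turn=0]; count = 0; [turn=1]; count = 0; [turn=2]; count = 0; [idx=5]; count = 2; [turn=0]; count = 2; [turn=1]; count = 2; [turn=2]; count = 2; [idx=6]; count = 5; [turn=0]; count = 5; [turn=1]; count = 5; [turn=2]; count = 5; [idx=7]; count = 9; [turn=0]; count = 9; [turn=1]; count = 9; [turn=2]; count = 9; total = -2; return 22; agreement on 22.
Checked all 42 inputs in the declared domain: the outputs agree on every one.
verdict: equivalent


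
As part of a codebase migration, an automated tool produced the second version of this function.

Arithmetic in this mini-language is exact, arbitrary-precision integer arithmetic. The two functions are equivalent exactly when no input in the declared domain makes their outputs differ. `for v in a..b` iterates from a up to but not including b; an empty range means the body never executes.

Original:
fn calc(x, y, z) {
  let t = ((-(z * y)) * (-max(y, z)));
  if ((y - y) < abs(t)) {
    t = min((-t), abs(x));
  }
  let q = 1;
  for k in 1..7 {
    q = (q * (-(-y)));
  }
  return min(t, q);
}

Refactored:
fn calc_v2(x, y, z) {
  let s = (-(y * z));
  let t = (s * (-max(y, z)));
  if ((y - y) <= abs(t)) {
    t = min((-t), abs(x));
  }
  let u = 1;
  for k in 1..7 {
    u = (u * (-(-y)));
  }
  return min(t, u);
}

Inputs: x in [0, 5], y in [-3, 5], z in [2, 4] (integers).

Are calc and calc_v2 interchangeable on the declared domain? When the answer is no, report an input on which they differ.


The one real change (`((y - y) < abs(t))` became `((y - y) <= abs(t))`) has no effect anywhere in the declared ranges; all 162 inputs agree.
verdict: equivalent


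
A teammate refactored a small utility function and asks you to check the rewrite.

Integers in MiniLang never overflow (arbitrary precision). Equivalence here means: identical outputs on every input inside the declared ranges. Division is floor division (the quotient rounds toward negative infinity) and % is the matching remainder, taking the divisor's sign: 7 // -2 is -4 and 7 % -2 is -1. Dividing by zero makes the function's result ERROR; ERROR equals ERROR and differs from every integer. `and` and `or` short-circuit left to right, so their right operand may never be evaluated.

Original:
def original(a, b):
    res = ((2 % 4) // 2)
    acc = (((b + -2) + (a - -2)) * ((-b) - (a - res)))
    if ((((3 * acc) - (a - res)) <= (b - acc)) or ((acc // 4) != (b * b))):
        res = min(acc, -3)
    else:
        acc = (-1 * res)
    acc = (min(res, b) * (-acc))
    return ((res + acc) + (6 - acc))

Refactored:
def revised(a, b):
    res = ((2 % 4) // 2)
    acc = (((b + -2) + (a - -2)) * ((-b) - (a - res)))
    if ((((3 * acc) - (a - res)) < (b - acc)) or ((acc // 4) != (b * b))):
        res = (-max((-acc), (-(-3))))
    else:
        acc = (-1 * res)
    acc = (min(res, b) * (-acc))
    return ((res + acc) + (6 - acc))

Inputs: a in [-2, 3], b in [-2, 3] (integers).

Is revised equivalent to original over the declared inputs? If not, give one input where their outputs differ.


Not equivalent: a=1, b=0 separates them (3 vs 7).
original: res=1, then acc=0, then ((((3 * acc) - (a - res)) <= (b - acc)) or ((acc // 4) != (b * b))) is true, then res=-3, then acc=0, then returns 3
revised: res=1, then acc=0, then ((((3 * acc) - (a - res)) < (b - acc)) or ((acc // 4) != (b * b))) is false, then acc=-1, then acc=0, then returns 7
verdict: not equivalent; witness: a=1, b=0


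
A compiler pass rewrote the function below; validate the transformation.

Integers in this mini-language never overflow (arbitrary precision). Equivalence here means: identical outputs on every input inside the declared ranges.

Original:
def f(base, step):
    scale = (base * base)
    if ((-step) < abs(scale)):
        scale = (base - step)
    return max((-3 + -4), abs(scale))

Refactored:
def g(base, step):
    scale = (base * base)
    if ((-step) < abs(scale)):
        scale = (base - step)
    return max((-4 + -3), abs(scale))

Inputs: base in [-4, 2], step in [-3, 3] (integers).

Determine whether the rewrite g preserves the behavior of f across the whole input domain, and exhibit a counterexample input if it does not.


Side by side, the visible changes include: same computation, different form.
As a probe, take base=-1, step=3: f runs scale=1, then ((-step) < abs(scale)) is true, then scale=-4, then returns 4; g runs scale=1, then ((-step) < abs(scale)) is true, then scale=-4, then returns 4; both end at 4.
An exhaustive pass over the 49 declared inputs shows identical outputs.
verdict: equivalent


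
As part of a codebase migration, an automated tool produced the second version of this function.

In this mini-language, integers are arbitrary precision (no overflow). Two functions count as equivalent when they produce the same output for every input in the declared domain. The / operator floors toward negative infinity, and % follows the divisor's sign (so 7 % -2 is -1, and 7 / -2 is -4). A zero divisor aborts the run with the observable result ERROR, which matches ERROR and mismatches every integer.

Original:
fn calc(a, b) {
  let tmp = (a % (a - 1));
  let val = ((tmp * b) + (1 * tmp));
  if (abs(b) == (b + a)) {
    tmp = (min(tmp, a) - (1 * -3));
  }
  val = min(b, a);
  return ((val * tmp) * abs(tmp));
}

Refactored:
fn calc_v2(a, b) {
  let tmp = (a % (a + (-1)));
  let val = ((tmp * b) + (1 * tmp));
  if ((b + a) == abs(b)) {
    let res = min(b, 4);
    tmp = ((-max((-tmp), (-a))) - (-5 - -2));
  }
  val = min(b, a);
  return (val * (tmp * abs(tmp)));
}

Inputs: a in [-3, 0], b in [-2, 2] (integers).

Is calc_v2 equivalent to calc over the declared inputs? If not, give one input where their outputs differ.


Behavior is preserved: although local variable names differ; and statement counts differ; and constant usage differs; and min/max/abs usage differs; and arithmetic usage differs, the outputs never diverge.
One worked example (a=-2, b=0) — calc: tmp = -2; val = -2; (abs(b) == (b + a)) -> false; val = -2; return 8; calc_v2: tmp = -2; val = -2; ((b + a) == abs(b)) -> false; val = -2; return 8; agreement on 8.
Every one of the 20 inputs gives matching results.
verdict: equivalent


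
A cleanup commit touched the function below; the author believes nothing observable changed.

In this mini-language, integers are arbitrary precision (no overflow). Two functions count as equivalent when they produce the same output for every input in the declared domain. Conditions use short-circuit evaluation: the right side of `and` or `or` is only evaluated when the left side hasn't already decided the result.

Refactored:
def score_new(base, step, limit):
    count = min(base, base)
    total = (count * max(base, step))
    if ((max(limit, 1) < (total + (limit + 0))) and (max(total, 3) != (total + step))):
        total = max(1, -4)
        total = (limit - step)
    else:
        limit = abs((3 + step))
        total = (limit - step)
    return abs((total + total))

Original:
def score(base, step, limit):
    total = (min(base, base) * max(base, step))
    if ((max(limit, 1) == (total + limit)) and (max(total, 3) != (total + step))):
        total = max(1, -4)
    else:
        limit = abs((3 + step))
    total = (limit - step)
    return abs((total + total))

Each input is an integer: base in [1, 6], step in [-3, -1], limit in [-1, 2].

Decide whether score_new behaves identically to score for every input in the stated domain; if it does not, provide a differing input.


Evaluate both at base=1, step=-3, limit=1.
score: total = 1; ((max(limit, 1) == (total + limit)) and (max(total, 3) != (total + step))) -> false; limit = 0; total = 3; return 6
score_new: count = 1; total = 1; ((max(limit, 1) < (total + (limit + 0))) and (max(total, 3) != (total + step))) -> true; total = 1; total = 4; return 8
6 and 8 differ, so these are not the same function on this domain.
verdict: not equivalent; witness: base=1, step=-3, limit=1


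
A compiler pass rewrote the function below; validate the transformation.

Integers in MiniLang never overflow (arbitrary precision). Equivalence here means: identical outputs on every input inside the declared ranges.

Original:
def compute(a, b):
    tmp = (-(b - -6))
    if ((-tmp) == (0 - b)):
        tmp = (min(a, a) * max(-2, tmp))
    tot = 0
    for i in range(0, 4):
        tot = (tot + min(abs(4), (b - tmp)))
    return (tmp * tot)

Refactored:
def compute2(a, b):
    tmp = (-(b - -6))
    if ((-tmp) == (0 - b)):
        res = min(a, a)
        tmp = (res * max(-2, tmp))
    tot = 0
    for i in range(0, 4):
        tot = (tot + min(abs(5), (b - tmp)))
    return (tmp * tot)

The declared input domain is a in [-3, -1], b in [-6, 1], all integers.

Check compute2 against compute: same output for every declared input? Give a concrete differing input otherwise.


Not equivalent: a=-3, b=0 separates them (-96 vs -120).
compute: tmp=-6, then ((-tmp) == (0 - b)) is false, then tot=0, then (i=0), then tot=4, then (i=1), then tot=8, then (i=2), then tot=12, then (i=3), then tot=16, then returns -96
compute2: tmp=-6, then ((-tmp) == (0 - b)) is false, then tot=0, then (i=0), then tot=5, then (i=1), then tot=10, then (i=2), then tot=15, then (i=3), then tot=20, then returns -120
verdict: not equivalent; witness: a=-3, b=0


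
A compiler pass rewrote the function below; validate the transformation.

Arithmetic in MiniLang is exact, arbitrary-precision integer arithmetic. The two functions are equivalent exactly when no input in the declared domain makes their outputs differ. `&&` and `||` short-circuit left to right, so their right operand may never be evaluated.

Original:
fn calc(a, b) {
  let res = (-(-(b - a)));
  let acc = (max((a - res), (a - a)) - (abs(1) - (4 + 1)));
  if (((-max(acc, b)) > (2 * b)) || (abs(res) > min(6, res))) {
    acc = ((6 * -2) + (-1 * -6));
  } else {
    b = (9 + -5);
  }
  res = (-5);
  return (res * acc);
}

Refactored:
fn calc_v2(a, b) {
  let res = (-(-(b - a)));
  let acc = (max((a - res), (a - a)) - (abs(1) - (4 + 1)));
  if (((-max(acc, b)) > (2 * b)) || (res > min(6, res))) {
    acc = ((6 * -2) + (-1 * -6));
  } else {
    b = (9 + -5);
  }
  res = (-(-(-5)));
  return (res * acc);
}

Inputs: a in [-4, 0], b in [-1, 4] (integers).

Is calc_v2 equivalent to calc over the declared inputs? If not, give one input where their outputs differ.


Take a=0, b=-1.
calc: res=-1, then acc=5, then (((-max(acc, b)) > (2 * b)) || (abs(res) > min(6, res))) is true, then acc=-6, then res=-5, then returns 30
calc_v2: res=-1, then acc=5, then (((-max(acc, b)) > (2 * b)) || (res > min(6, res))) is false, then b=4, then res=-5, then returns -25
30 against -25: the behavior changed.
verdict: not equivalent; witness: a=0, b=-1


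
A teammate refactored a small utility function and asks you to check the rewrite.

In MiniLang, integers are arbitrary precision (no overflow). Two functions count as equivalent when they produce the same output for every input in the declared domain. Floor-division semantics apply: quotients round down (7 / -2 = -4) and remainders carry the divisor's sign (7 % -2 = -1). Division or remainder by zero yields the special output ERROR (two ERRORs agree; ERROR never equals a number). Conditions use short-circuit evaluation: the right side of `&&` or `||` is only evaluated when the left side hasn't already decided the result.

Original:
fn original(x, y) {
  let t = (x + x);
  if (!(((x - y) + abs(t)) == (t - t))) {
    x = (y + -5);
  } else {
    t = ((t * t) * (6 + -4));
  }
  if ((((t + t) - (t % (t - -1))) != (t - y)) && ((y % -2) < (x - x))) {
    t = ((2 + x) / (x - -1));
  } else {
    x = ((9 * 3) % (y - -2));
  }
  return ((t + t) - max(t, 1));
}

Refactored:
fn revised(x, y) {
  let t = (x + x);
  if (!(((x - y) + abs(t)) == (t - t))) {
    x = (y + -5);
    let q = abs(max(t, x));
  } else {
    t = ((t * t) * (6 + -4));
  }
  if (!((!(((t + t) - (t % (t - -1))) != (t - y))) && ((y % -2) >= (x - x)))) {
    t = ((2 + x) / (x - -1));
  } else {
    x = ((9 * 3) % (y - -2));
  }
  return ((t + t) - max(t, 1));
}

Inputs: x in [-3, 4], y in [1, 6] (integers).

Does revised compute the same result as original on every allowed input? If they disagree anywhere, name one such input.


Take x=-3, y=2.
original: t becomes -6; next (!(((x - y) + abs(t)) == (t - t))) evaluates to true; next x becomes -3; next ((((t + t) - (t % (t - -1))) != (t - y)) && ((y % -2) < (x - x))) evaluates to false; next x becomes 3; next final value -13
revised: t becomes -6; next (!(((x - y) + abs(t)) == (t - t))) evaluates to true; next x becomes -3; next q becomes 3; next (!((!(((t + t) - (t % (t - -1))) != (t - y))) && ((y % -2) >= (x - x)))) evaluates to true; next t becomes 0; next final value -1
-13 vs -1 — the two versions disagree here.
verdict: not equivalent; witness: x=-3, y=2


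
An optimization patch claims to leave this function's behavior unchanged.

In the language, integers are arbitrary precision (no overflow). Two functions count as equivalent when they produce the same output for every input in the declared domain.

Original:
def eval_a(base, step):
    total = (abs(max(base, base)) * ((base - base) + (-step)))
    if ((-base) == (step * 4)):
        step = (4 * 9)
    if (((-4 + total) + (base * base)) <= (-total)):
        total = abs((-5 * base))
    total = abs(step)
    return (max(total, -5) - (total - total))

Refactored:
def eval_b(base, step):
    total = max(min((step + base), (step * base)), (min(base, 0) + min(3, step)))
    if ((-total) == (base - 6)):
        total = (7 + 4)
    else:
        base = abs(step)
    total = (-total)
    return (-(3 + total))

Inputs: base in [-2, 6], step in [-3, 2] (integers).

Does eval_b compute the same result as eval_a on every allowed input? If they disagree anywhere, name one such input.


There is a counterexample at base=-2, step=-3: 3 on one side, -8 on the other.
eval_a: total becomes 6; next ((-base) == (step * 4)) evaluates to false; next (((-4 + total) + (base * base)) <= (-total)) evaluates to false; next total becomes 3; next final value 3
eval_b: total becomes -5; next ((-total) == (base - 6)) evaluates to false; next base becomes 3; next total becomes 5; next final value -8
verdict: not equivalent; witness: base=-2, step=-3


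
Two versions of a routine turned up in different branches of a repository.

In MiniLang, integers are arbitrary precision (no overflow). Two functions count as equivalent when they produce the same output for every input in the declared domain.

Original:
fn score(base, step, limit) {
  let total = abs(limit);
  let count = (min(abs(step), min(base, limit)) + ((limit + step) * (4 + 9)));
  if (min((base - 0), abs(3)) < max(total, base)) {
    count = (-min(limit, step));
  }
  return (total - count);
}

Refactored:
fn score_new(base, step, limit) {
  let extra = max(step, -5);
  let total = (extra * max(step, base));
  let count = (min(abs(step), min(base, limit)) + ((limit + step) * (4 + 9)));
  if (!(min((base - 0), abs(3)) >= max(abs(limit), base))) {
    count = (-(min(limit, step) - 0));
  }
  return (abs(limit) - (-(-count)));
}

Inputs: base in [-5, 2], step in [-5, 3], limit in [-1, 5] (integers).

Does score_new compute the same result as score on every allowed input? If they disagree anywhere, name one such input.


Behavior is preserved: although min/max/abs usage differs; and arithmetic usage differs; and local variable names differ; and statement counts differ; and comparison usage differs; and boolean connective usage differs; and constant usage differs, the outputs never diverge.
One worked example (base=-1, step=0, limit=1) — score: total becomes 1; next count becomes 12; next (min((base - 0), abs(3)) < max(total, base)) evaluates to true; next count becomes 0; next final value 1; score_new: extra becomes 0; next total becomes 0; next count becomes 12; next (!(min((base - 0), abs(3)) >= max(abs(limit), base))) evaluates to true; next count becomes 0; next final value 1; agreement on 1.
Checked all 504 inputs in the declared domain: the outputs agree on every one.
verdict: equivalent


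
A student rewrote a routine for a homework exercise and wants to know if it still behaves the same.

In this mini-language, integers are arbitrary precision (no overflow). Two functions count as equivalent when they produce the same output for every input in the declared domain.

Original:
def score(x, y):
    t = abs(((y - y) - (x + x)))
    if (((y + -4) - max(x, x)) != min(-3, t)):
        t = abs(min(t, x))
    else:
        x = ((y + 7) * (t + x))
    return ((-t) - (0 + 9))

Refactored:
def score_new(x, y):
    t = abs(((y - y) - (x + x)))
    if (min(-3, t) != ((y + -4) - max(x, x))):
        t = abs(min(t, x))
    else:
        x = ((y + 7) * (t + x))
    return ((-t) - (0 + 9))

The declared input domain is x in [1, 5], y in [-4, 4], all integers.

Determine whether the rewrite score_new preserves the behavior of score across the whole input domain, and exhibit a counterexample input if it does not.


This is a faithful refactor — same computation, different form, but the computed results match everywhere.
As a probe, take x=5, y=4: score runs t becomes 10; next (((y + -4) - max(x, x)) != min(-3, t)) evaluates to true; next t becomes 5; next final value -14; score_new runs t becomes 10; next (min(-3, t) != ((y + -4) - max(x, x))) evaluates to true; next t becomes 5; next final value -14; both end at -14.
Checked all 45 inputs in the declared domain: the outputs agree on every one.
verdict: equivalent


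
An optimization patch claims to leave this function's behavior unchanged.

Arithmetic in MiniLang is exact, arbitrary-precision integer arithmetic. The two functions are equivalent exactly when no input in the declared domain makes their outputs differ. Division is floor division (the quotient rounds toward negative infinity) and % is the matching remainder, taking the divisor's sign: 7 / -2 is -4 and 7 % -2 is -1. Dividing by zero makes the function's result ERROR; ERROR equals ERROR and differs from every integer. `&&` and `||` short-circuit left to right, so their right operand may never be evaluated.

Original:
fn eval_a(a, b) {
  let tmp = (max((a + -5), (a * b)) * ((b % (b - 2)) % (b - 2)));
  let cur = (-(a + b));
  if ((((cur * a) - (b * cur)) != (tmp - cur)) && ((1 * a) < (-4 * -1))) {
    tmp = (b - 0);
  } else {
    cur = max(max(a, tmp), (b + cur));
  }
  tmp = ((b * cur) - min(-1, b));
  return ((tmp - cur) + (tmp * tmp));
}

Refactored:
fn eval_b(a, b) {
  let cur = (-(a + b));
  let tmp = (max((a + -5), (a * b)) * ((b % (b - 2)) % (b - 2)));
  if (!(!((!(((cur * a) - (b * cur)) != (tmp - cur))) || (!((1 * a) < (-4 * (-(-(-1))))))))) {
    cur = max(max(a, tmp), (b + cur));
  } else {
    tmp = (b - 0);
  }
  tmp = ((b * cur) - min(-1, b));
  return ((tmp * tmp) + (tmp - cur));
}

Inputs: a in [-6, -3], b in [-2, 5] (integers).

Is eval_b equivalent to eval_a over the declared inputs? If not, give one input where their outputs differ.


Differences: boolean connective usage differs — yet all 32 inputs agree.
verdict: equivalent


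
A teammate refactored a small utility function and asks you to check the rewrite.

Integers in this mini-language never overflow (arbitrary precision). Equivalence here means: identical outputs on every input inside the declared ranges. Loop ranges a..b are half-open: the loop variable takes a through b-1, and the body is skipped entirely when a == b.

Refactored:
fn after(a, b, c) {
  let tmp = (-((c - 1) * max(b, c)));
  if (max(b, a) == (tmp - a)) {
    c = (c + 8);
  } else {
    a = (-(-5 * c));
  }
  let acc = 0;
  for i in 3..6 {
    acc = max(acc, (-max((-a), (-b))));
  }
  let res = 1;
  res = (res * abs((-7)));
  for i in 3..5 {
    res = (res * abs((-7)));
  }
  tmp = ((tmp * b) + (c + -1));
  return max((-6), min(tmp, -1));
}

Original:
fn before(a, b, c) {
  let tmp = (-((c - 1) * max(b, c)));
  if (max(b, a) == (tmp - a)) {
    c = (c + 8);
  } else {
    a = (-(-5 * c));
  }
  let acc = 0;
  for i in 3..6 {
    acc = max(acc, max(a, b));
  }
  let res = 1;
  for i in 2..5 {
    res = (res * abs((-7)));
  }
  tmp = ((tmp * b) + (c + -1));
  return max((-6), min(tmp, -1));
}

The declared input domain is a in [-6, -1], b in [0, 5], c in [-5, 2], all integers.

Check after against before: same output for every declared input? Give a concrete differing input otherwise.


Equivalent. There is a behavioral-looking edit here, yet the outcome never shifts on this domain.
Checked all 288 inputs in the declared domain: the outputs agree on every one.
Tracing a=-4, b=2, c=-2: before: tmp := 6 | (max(b, a) == (tmp - a)): false | a := -10 | acc := 0 | iter i=3: | acc := 2 | iter i=4: | acc := 2 | iter i=5: | acc := 2 | res := 1 | iter i=2: | res := 7 | iter i=3: | res := 49 | iter i=4: | res := 343 | tmp := 9 | result -1 | after: tmp := 6 | (max(b, a) == (tmp - a)): false | a := -10 | acc := 0 | iter i=3: | acc := 0 | iter i=4: | acc := 0 | iter i=5: | acc := 0 | res := 1 | res := 7 | iter i=3: | res := 49 | iter i=4: | res := 343 | tmp := 9 | result -1 — matching result -1.
verdict: equivalent
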